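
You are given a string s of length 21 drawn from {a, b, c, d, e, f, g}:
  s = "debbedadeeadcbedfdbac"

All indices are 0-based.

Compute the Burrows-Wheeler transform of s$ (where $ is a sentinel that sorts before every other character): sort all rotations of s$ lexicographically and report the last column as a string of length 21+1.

rank  rotation                last
    0  $debbedadeeadcbedfdbac  c
    1  ac$debbedadeeadcbedfdb  b
    2  adcbedfdbac$debbedadee  e
    3  adeeadcbedfdbac$debbed  d
    4  bac$debbedadeeadcbedfd  d
    5  bbedadeeadcbedfdbac$de  e
    6  bedadeeadcbedfdbac$deb  b
    7  bedfdbac$debbedadeeadc  c
    8  c$debbedadeeadcbedfdba  a
    9  cbedfdbac$debbedadeead  d
   10  dadeeadcbedfdbac$debbe  e
   11  dbac$debbedadeeadcbedf  f
   12  dcbedfdbac$debbedadeea  a
   13  debbedadeeadcbedfdbac$  $
   14  deeadcbedfdbac$debbeda  a
   15  dfdbac$debbedadeeadcbe  e
   16  eadcbedfdbac$debbedade  e
   17  ebbedadeeadcbedfdbac$d  d
   18  edadeeadcbedfdbac$debb  b
   19  edfdbac$debbedadeeadcb  b
   20  eeadcbedfdbac$debbedad  d
   21  fdbac$debbedadeeadcbed  d

cbeddebcadefa$aeedbbdd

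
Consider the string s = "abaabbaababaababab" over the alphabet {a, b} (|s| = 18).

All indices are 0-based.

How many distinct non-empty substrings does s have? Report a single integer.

rank→(start, suffix):
  0 → (6, 'aababaababab')
  1 → (11, 'aababab')
  2 → (2, 'aabbaababaababab')
  3 → (16, 'ab')
  4 → (9, 'abaababab')
  5 → (0, 'abaabbaababaababab')
  6 → (14, 'abab')
  7 → (7, 'ababaababab')
  8 → (12, 'ababab')
  9 → (3, 'abbaababaababab')
  10 → (17, 'b')
  11 → (5, 'baababaababab')
  12 → (10, 'baababab')
  13 → (1, 'baabbaababaababab')
  14 → (15, 'bab')
  15 → (8, 'babaababab')
  16 → (13, 'babab')
  17 → (4, 'bbaababaababab')

SA = [6, 11, 2, 16, 9, 0, 14, 7, 12, 3, 17, 5, 10, 1, 15, 8, 13, 4]
rank  pair      lcp
   1  s[6:],s[11:]  6  'aababa'
   2  s[11:],s[2:]  3  'aab'
   3  s[2:],s[16:]  1  'a'
   4  s[16:],s[9:]  2  'ab'
   5  s[9:],s[0:]  5  'abaab'
   6  s[0:],s[14:]  3  'aba'
   7  s[14:],s[7:]  4  'abab'
   8  s[7:],s[12:]  5  'ababa'
   9  s[12:],s[3:]  2  'ab'
  10  s[3:],s[17:]  0  ''
  11  s[17:],s[5:]  1  'b'
  12  s[5:],s[10:]  7  'baababa'
  13  s[10:],s[1:]  4  'baab'
  14  s[1:],s[15:]  2  'ba'
  15  s[15:],s[8:]  3  'bab'
  16  s[8:],s[13:]  4  'baba'
  17  s[13:],s[4:]  1  'b'

n(n+1)/2 = 18·19/2 = 171
Σ LCP = 0 + 6 + 3 + 1 + 2 + 5 + 3 + 4 + 5 + 2 + 0 + 1 + 7 + 4 + 2 + 3 + 4 + 1 = 53
distinct = 171 − 53 = 118

118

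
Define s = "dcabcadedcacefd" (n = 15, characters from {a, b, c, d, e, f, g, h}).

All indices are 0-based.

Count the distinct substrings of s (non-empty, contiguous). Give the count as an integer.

rank | idx | suffix
   0 |   2 | abcadedcacefd
   1 |  10 | acefd
   2 |   5 | adedcacefd
   3 |   3 | bcadedcacefd
   4 |   1 | cabcadedcacefd
   5 |   9 | cacefd
   6 |   4 | cadedcacefd
   7 |  11 | cefd
   8 |  14 | d
   9 |   0 | dcabcadedcacefd
  10 |   8 | dcacefd
  11 |   6 | dedcacefd
  12 |   7 | edcacefd
  13 |  12 | efd
  14 |  13 | fd

SA = [2, 10, 5, 3, 1, 9, 4, 11, 14, 0, 8, 6, 7, 12, 13]
rank  pair      lcp
   1  s[2:],s[10:]  1  'a'
   2  s[10:],s[5:]  1  'a'
   3  s[5:],s[3:]  0  ''
   4  s[3:],s[1:]  0  ''
   5  s[1:],s[9:]  2  'ca'
   6  s[9:],s[4:]  2  'ca'
   7  s[4:],s[11:]  1  'c'
   8  s[11:],s[14:]  0  ''
   9  s[14:],s[0:]  1  'd'
  10  s[0:],s[8:]  3  'dca'
  11  s[8:],s[6:]  1  'd'
  12  s[6:],s[7:]  0  ''
  13  s[7:],s[12:]  1  'e'
  14  s[12:],s[13:]  0  ''

n(n+1)/2 = 15·16/2 = 120
Σ LCP = 0 + 1 + 1 + 0 + 0 + 2 + 2 + 1 + 0 + 1 + 3 + 1 + 0 + 1 + 0 = 13
distinct = 120 − 13 = 107

107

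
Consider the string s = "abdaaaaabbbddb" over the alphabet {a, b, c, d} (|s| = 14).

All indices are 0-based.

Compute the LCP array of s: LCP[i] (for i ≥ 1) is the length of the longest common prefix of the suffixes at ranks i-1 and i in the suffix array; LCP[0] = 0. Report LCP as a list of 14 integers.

[0, 4, 3, 2, 1, 2, 0, 1, 2, 1, 2, 0, 1, 1]

rank | idx | suffix
   0 |   3 | aaaaabbbddb
   1 |   4 | aaaabbbddb
   2 |   5 | aaabbbddb
   3 |   6 | aabbbddb
   4 |   7 | abbbddb
   5 |   0 | abdaaaaabbbddb
   6 |  13 | b
   7 |   8 | bbbddb
   8 |   9 | bbddb
   9 |   1 | bdaaaaabbbddb
  10 |  10 | bddb
  11 |   2 | daaaaabbbddb
  12 |  12 | db
  13 |  11 | ddb

SA = [3, 4, 5, 6, 7, 0, 13, 8, 9, 1, 10, 2, 12, 11]
rank  pair      lcp
   1  s[3:],s[4:]  4  'aaaa'
   2  s[4:],s[5:]  3  'aaa'
   3  s[5:],s[6:]  2  'aa'
   4  s[6:],s[7:]  1  'a'
   5  s[7:],s[0:]  2  'ab'
   6  s[0:],s[13:]  0  ''
   7  s[13:],s[8:]  1  'b'
   8  s[8:],s[9:]  2  'bb'
   9  s[9:],s[1:]  1  'b'
  10  s[1:],s[10:]  2  'bd'
  11  s[10:],s[2:]  0  ''
  12  s[2:],s[12:]  1  'd'
  13  s[12:],s[11:]  1  'd'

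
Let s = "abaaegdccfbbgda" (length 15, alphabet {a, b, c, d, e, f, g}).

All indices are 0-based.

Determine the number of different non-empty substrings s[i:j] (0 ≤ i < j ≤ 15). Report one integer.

111

rank→(start, suffix):
  0 → (14, 'a')
  1 → (2, 'aaegdccfbbgda')
  2 → (0, 'abaaegdccfbbgda')
  3 → (3, 'aegdccfbbgda')
  4 → (1, 'baaegdccfbbgda')
  5 → (10, 'bbgda')
  6 → (11, 'bgda')
  7 → (7, 'ccfbbgda')
  8 → (8, 'cfbbgda')
  9 → (13, 'da')
  10 → (6, 'dccfbbgda')
  11 → (4, 'egdccfbbgda')
  12 → (9, 'fbbgda')
  13 → (12, 'gda')
  14 → (5, 'gdccfbbgda')

SA = [14, 2, 0, 3, 1, 10, 11, 7, 8, 13, 6, 4, 9, 12, 5]
rank  pair      lcp
   1  s[14:],s[2:]  1  'a'
   2  s[2:],s[0:]  1  'a'
   3  s[0:],s[3:]  1  'a'
   4  s[3:],s[1:]  0  ''
   5  s[1:],s[10:]  1  'b'
   6  s[10:],s[11:]  1  'b'
   7  s[11:],s[7:]  0  ''
   8  s[7:],s[8:]  1  'c'
   9  s[8:],s[13:]  0  ''
  10  s[13:],s[6:]  1  'd'
  11  s[6:],s[4:]  0  ''
  12  s[4:],s[9:]  0  ''
  13  s[9:],s[12:]  0  ''
  14  s[12:],s[5:]  2  'gd'

n(n+1)/2 = 15·16/2 = 120
Σ LCP = 0 + 1 + 1 + 1 + 0 + 1 + 1 + 0 + 1 + 0 + 1 + 0 + 0 + 0 + 2 = 9
distinct = 120 − 9 = 111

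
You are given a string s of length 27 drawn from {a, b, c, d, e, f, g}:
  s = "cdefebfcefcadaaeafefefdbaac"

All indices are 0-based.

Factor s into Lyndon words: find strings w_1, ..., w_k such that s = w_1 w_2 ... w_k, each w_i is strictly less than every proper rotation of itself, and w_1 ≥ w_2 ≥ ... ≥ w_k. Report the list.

emit factor 1: 'cdefe' (i=0, period=5)
emit factor 2: 'bfcefc' (i=5, period=6)
emit factor 3: 'ad' (i=11, period=2)
emit factor 4: 'aaeafefefdb' (i=13, period=11)
emit factor 5: 'aac' (i=24, period=3)

["cdefe", "bfcefc", "ad", "aaeafefefdb", "aac"]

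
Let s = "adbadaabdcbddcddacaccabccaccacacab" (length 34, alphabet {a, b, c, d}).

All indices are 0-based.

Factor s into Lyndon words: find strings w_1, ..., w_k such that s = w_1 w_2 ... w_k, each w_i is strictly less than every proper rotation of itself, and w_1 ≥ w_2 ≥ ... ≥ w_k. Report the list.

emit factor 1: 'adb' (i=0, period=3)
emit factor 2: 'ad' (i=3, period=2)
emit factor 3: 'aabdcbddcddacaccabccaccacacab' (i=5, period=29)

["adb", "ad", "aabdcbddcddacaccabccaccacacab"]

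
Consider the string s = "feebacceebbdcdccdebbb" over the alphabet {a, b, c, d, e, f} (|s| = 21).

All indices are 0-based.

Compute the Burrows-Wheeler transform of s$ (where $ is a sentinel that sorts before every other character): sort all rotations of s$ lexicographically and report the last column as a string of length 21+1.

bbbebeebdadcccbcedefc$

rank  rotation                last
    0  $feebacceebbdcdccdebbb  b
    1  acceebbdcdccdebbb$feeb  b
    2  b$feebacceebbdcdccdebb  b
    3  bacceebbdcdccdebbb$fee  e
    4  bb$feebacceebbdcdccdeb  b
    5  bbb$feebacceebbdcdccde  e
    6  bbdcdccdebbb$feebaccee  e
    7  bdcdccdebbb$feebacceeb  b
    8  ccdebbb$feebacceebbdcd  d
    9  cceebbdcdccdebbb$feeba  a
   10  cdccdebbb$feebacceebbd  d
   11  cdebbb$feebacceebbdcdc  c
   12  ceebbdcdccdebbb$feebac  c
   13  dccdebbb$feebacceebbdc  c
   14  dcdccdebbb$feebacceebb  b
   15  debbb$feebacceebbdcdcc  c
   16  ebacceebbdcdccdebbb$fe  e
   17  ebbb$feebacceebbdcdccd  d
   18  ebbdcdccdebbb$feebacce  e
   19  eebacceebbdcdccdebbb$f  f
   20  eebbdcdccdebbb$feebacc  c
   21  feebacceebbdcdccdebbb$  $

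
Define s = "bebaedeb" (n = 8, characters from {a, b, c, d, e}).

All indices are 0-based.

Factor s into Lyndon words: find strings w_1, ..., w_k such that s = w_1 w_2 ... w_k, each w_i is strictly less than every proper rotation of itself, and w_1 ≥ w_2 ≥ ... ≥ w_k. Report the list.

["be", "b", "aedeb"]

emit factor 1: 'be' (i=0, period=2)
emit factor 2: 'b' (i=2, period=1)
emit factor 3: 'aedeb' (i=3, period=5)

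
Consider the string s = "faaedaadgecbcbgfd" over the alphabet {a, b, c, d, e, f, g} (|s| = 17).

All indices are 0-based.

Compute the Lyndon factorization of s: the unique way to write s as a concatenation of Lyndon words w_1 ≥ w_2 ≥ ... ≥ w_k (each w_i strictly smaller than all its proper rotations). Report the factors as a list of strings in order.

emit factor 1: 'f' (i=0, period=1)
emit factor 2: 'aaed' (i=1, period=4)
emit factor 3: 'aadgecbcbgfd' (i=5, period=12)

["f", "aaed", "aadgecbcbgfd"]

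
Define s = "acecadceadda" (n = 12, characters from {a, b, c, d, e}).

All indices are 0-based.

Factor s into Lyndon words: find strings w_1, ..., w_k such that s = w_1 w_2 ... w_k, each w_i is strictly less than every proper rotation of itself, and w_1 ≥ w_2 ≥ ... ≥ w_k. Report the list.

emit factor 1: 'acecadceadd' (i=0, period=11)
emit factor 2: 'a' (i=11, period=1)

["acecadceadd", "a"]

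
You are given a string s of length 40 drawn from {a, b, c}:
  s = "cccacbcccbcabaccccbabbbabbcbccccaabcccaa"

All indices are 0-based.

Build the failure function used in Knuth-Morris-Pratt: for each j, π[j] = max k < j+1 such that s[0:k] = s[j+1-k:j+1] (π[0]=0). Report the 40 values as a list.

[0, 1, 2, 0, 1, 0, 1, 2, 3, 0, 1, 0, 0, 0, 1, 2, 3, 3, 0, 0, 0, 0, 0, 0, 0, 0, 1, 0, 1, 2, 3, 3, 4, 0, 0, 1, 2, 3, 4, 0]

π[0] = 0
j=1 s[j]='c': π[1]=1 (border 'c')
j=2 s[j]='c': π[2]=2 (border 'cc')
j=3 s[j]='a': k: 2→1→0; π[3]=0 (border '')
j=4 s[j]='c': π[4]=1 (border 'c')
j=5 s[j]='b': k: 1→0; π[5]=0 (border '')
j=6 s[j]='c': π[6]=1 (border 'c')
j=7 s[j]='c': π[7]=2 (border 'cc')
j=8 s[j]='c': π[8]=3 (border 'ccc')
j=9 s[j]='b': k: 3→2→1→0; π[9]=0 (border '')
j=10 s[j]='c': π[10]=1 (border 'c')
j=11 s[j]='a': k: 1→0; π[11]=0 (border '')
j=12 s[j]='b': π[12]=0 (border '')
j=13 s[j]='a': π[13]=0 (border '')
j=14 s[j]='c': π[14]=1 (border 'c')
j=15 s[j]='c': π[15]=2 (border 'cc')
j=16 s[j]='c': π[16]=3 (border 'ccc')
j=17 s[j]='c': k: 3→2; π[17]=3 (border 'ccc')
j=18 s[j]='b': k: 3→2→1→0; π[18]=0 (border '')
j=19 s[j]='a': π[19]=0 (border '')
j=20 s[j]='b': π[20]=0 (border '')
j=21 s[j]='b': π[21]=0 (border '')
j=22 s[j]='b': π[22]=0 (border '')
j=23 s[j]='a': π[23]=0 (border '')
j=24 s[j]='b': π[24]=0 (border '')
j=25 s[j]='b': π[25]=0 (border '')
j=26 s[j]='c': π[26]=1 (border 'c')
j=27 s[j]='b': k: 1→0; π[27]=0 (border '')
j=28 s[j]='c': π[28]=1 (border 'c')
j=29 s[j]='c': π[29]=2 (border 'cc')
j=30 s[j]='c': π[30]=3 (border 'ccc')
j=31 s[j]='c': k: 3→2; π[31]=3 (border 'ccc')
j=32 s[j]='a': π[32]=4 (border 'ccca')
j=33 s[j]='a': k: 4→0; π[33]=0 (border '')
j=34 s[j]='b': π[34]=0 (border '')
j=35 s[j]='c': π[35]=1 (border 'c')
j=36 s[j]='c': π[36]=2 (border 'cc')
j=37 s[j]='c': π[37]=3 (border 'ccc')
j=38 s[j]='a': π[38]=4 (border 'ccca')
j=39 s[j]='a': k: 4→0; π[39]=0 (border '')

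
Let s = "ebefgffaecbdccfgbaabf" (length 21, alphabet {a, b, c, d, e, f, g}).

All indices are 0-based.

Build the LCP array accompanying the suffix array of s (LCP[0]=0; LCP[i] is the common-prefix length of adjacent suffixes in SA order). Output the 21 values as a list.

sorted suffixes:
  #0 SA[0]=17  'aabf'
  #1 SA[1]=18  'abf'
  #2 SA[2]=7  'aecbdccfgbaabf'
  #3 SA[3]=16  'baabf'
  #4 SA[4]=10  'bdccfgbaabf'
  #5 SA[5]=1  'befgffaecbdccfgbaabf'
  #6 SA[6]=19  'bf'
  #7 SA[7]=9  'cbdccfgbaabf'
  #8 SA[8]=12  'ccfgbaabf'
  #9 SA[9]=13  'cfgbaabf'
  #10 SA[10]=11  'dccfgbaabf'
  #11 SA[11]=0  'ebefgffaecbdccfgbaabf'
  #12 SA[12]=8  'ecbdccfgbaabf'
  #13 SA[13]=2  'efgffaecbdccfgbaabf'
  #14 SA[14]=20  'f'
  #15 SA[15]=6  'faecbdccfgbaabf'
  #16 SA[16]=5  'ffaecbdccfgbaabf'
  #17 SA[17]=14  'fgbaabf'
  #18 SA[18]=3  'fgffaecbdccfgbaabf'
  #19 SA[19]=15  'gbaabf'
  #20 SA[20]=4  'gffaecbdccfgbaabf'

SA = [17, 18, 7, 16, 10, 1, 19, 9, 12, 13, 11, 0, 8, 2, 20, 6, 5, 14, 3, 15, 4]
[i] adj suffixes → lcp
  [1] 17/18 → 1 ('a')
  [2] 18/7 → 1 ('a')
  [3] 7/16 → 0 ('')
  [4] 16/10 → 1 ('b')
  [5] 10/1 → 1 ('b')
  [6] 1/19 → 1 ('b')
  [7] 19/9 → 0 ('')
  [8] 9/12 → 1 ('c')
  [9] 12/13 → 1 ('c')
  [10] 13/11 → 0 ('')
  [11] 11/0 → 0 ('')
  [12] 0/8 → 1 ('e')
  [13] 8/2 → 1 ('e')
  [14] 2/20 → 0 ('')
  [15] 20/6 → 1 ('f')
  [16] 6/5 → 1 ('f')
  [17] 5/14 → 1 ('f')
  [18] 14/3 → 2 ('fg')
  [19] 3/15 → 0 ('')
  [20] 15/4 → 1 ('g')

[0, 1, 1, 0, 1, 1, 1, 0, 1, 1, 0, 0, 1, 1, 0, 1, 1, 1, 2, 0, 1]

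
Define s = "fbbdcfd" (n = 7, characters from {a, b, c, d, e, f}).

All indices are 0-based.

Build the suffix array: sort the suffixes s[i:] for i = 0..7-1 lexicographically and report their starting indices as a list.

rank→(start, suffix):
  0 → (1, 'bbdcfd')
  1 → (2, 'bdcfd')
  2 → (4, 'cfd')
  3 → (6, 'd')
  4 → (3, 'dcfd')
  5 → (0, 'fbbdcfd')
  6 → (5, 'fd')

[1, 2, 4, 6, 3, 0, 5]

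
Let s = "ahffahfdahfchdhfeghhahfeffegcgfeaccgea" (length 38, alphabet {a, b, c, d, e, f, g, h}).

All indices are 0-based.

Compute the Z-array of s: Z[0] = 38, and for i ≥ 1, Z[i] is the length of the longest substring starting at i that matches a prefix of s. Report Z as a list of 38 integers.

[38, 0, 0, 0, 3, 0, 0, 0, 3, 0, 0, 0, 0, 0, 0, 0, 0, 0, 0, 0, 3, 0, 0, 0, 0, 0, 0, 0, 0, 0, 0, 0, 1, 0, 0, 0, 0, 1]

Z[0]=38
i=1: i≥r, start 0; Z[1]=0
i=2: i≥r, start 0; Z[2]=0
i=3: i≥r, start 0; Z[3]=0
i=4: i≥r, start 0; Z[4]=3 scan→box=[4,7)
i=5: min(r-i=2, Z[1]=0)=0; Z[5]=0
i=6: min(r-i=1, Z[2]=0)=0; Z[6]=0
i=7: i≥r, start 0; Z[7]=0
i=8: i≥r, start 0; Z[8]=3 scan→box=[8,11)
i=9: min(r-i=2, Z[1]=0)=0; Z[9]=0
i=10: min(r-i=1, Z[2]=0)=0; Z[10]=0
i=11: i≥r, start 0; Z[11]=0
i=12: i≥r, start 0; Z[12]=0
i=13: i≥r, start 0; Z[13]=0
i=14: i≥r, start 0; Z[14]=0
i=15: i≥r, start 0; Z[15]=0
i=16: i≥r, start 0; Z[16]=0
i=17: i≥r, start 0; Z[17]=0
i=18: i≥r, start 0; Z[18]=0
i=19: i≥r, start 0; Z[19]=0
i=20: i≥r, start 0; Z[20]=3 scan→box=[20,23)
i=21: min(r-i=2, Z[1]=0)=0; Z[21]=0
i=22: min(r-i=1, Z[2]=0)=0; Z[22]=0
i=23: i≥r, start 0; Z[23]=0
i=24: i≥r, start 0; Z[24]=0
i=25: i≥r, start 0; Z[25]=0
i=26: i≥r, start 0; Z[26]=0
i=27: i≥r, start 0; Z[27]=0
i=28: i≥r, start 0; Z[28]=0
i=29: i≥r, start 0; Z[29]=0
i=30: i≥r, start 0; Z[30]=0
i=31: i≥r, start 0; Z[31]=0
i=32: i≥r, start 0; Z[32]=1 scan→box=[32,33)
i=33: i≥r, start 0; Z[33]=0
i=34: i≥r, start 0; Z[34]=0
i=35: i≥r, start 0; Z[35]=0
i=36: i≥r, start 0; Z[36]=0
i=37: i≥r, start 0; Z[37]=1 scan→box=[37,38)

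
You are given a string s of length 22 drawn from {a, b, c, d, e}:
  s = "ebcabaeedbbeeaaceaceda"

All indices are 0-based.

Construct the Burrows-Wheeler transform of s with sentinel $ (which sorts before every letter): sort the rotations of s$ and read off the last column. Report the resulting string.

adecaebadebbaaeeec$ceba

rank  rotation                 last
    0  $ebcabaeedbbeeaaceaceda  a
    1  a$ebcabaeedbbeeaaceaced  d
    2  aaceaceda$ebcabaeedbbee  e
    3  abaeedbbeeaaceaceda$ebc  c
    4  aceaceda$ebcabaeedbbeea  a
    5  aceda$ebcabaeedbbeeaace  e
    6  aeedbbeeaaceaceda$ebcab  b
    7  baeedbbeeaaceaceda$ebca  a
    8  bbeeaaceaceda$ebcabaeed  d
    9  bcabaeedbbeeaaceaceda$e  e
   10  beeaaceaceda$ebcabaeedb  b
   11  cabaeedbbeeaaceaceda$eb  b
   12  ceaceda$ebcabaeedbbeeaa  a
   13  ceda$ebcabaeedbbeeaacea  a
   14  da$ebcabaeedbbeeaaceace  e
   15  dbbeeaaceaceda$ebcabaee  e
   16  eaaceaceda$ebcabaeedbbe  e
   17  eaceda$ebcabaeedbbeeaac  c
   18  ebcabaeedbbeeaaceaceda$  $
   19  eda$ebcabaeedbbeeaaceac  c
   20  edbbeeaaceaceda$ebcabae  e
   21  eeaaceaceda$ebcabaeedbb  b
   22  eedbbeeaaceaceda$ebcaba  a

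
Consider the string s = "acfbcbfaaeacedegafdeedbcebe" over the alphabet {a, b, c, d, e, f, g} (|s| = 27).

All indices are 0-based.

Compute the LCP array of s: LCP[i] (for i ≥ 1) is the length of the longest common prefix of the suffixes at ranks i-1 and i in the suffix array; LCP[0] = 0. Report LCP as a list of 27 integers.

sorted suffixes:
  #0 SA[0]=7  'aaeacedegafdeedbcebe'
  #1 SA[1]=10  'acedegafdeedbcebe'
  #2 SA[2]=0  'acfbcbfaaeacedegafdeedbcebe'
  #3 SA[3]=8  'aeacedegafdeedbcebe'
  #4 SA[4]=16  'afdeedbcebe'
  #5 SA[5]=3  'bcbfaaeacedegafdeedbcebe'
  #6 SA[6]=22  'bcebe'
  #7 SA[7]=25  'be'
  #8 SA[8]=5  'bfaaeacedegafdeedbcebe'
  #9 SA[9]=4  'cbfaaeacedegafdeedbcebe'
  #10 SA[10]=23  'cebe'
  #11 SA[11]=11  'cedegafdeedbcebe'
  #12 SA[12]=1  'cfbcbfaaeacedegafdeedbcebe'
  #13 SA[13]=21  'dbcebe'
  #14 SA[14]=18  'deedbcebe'
  #15 SA[15]=13  'degafdeedbcebe'
  #16 SA[16]=26  'e'
  #17 SA[17]=9  'eacedegafdeedbcebe'
  #18 SA[18]=24  'ebe'
  #19 SA[19]=20  'edbcebe'
  #20 SA[20]=12  'edegafdeedbcebe'
  #21 SA[21]=19  'eedbcebe'
  #22 SA[22]=14  'egafdeedbcebe'
  #23 SA[23]=6  'faaeacedegafdeedbcebe'
  #24 SA[24]=2  'fbcbfaaeacedegafdeedbcebe'
  #25 SA[25]=17  'fdeedbcebe'
  #26 SA[26]=15  'gafdeedbcebe'

SA = [7, 10, 0, 8, 16, 3, 22, 25, 5, 4, 23, 11, 1, 21, 18, 13, 26, 9, 24, 20, 12, 19, 14, 6, 2, 17, 15]
[i] adj suffixes → lcp
  [1] 7/10 → 1 ('a')
  [2] 10/0 → 2 ('ac')
  [3] 0/8 → 1 ('a')
  [4] 8/16 → 1 ('a')
  [5] 16/3 → 0 ('')
  [6] 3/22 → 2 ('bc')
  [7] 22/25 → 1 ('b')
  [8] 25/5 → 1 ('b')
  [9] 5/4 → 0 ('')
  [10] 4/23 → 1 ('c')
  [11] 23/11 → 2 ('ce')
  [12] 11/1 → 1 ('c')
  [13] 1/21 → 0 ('')
  [14] 21/18 → 1 ('d')
  [15] 18/13 → 2 ('de')
  [16] 13/26 → 0 ('')
  [17] 26/9 → 1 ('e')
  [18] 9/24 → 1 ('e')
  [19] 24/20 → 1 ('e')
  [20] 20/12 → 2 ('ed')
  [21] 12/19 → 1 ('e')
  [22] 19/14 → 1 ('e')
  [23] 14/6 → 0 ('')
  [24] 6/2 → 1 ('f')
  [25] 2/17 → 1 ('f')
  [26] 17/15 → 0 ('')

[0, 1, 2, 1, 1, 0, 2, 1, 1, 0, 1, 2, 1, 0, 1, 2, 0, 1, 1, 1, 2, 1, 1, 0, 1, 1, 0]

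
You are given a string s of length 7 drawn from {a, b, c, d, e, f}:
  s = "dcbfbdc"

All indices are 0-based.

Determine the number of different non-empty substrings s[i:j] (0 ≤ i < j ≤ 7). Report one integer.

24

sorted suffixes:
  #0 SA[0]=4  'bdc'
  #1 SA[1]=2  'bfbdc'
  #2 SA[2]=6  'c'
  #3 SA[3]=1  'cbfbdc'
  #4 SA[4]=5  'dc'
  #5 SA[5]=0  'dcbfbdc'
  #6 SA[6]=3  'fbdc'

SA = [4, 2, 6, 1, 5, 0, 3]
rank  pair      lcp
   1  s[4:],s[2:]  1  'b'
   2  s[2:],s[6:]  0  ''
   3  s[6:],s[1:]  1  'c'
   4  s[1:],s[5:]  0  ''
   5  s[5:],s[0:]  2  'dc'
   6  s[0:],s[3:]  0  ''

n(n+1)/2 = 7·8/2 = 28
Σ LCP = 0 + 1 + 0 + 1 + 0 + 2 + 0 = 4
distinct = 28 − 4 = 24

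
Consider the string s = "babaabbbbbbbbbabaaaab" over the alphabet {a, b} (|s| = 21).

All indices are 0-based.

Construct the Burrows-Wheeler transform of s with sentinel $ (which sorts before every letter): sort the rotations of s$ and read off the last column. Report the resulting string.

bbaababbaaaab$bbbbbbba

rank  rotation                last
    0  $babaabbbbbbbbbabaaaab  b
    1  aaaab$babaabbbbbbbbbab  b
    2  aaab$babaabbbbbbbbbaba  a
    3  aab$babaabbbbbbbbbabaa  a
    4  aabbbbbbbbbabaaaab$bab  b
    5  ab$babaabbbbbbbbbabaaa  a
    6  abaaaab$babaabbbbbbbbb  b
    7  abaabbbbbbbbbabaaaab$b  b
    8  abbbbbbbbbabaaaab$baba  a
    9  b$babaabbbbbbbbbabaaaa  a
   10  baaaab$babaabbbbbbbbba  a
   11  baabbbbbbbbbabaaaab$ba  a
   12  babaaaab$babaabbbbbbbb  b
   13  babaabbbbbbbbbabaaaab$  $
   14  bbabaaaab$babaabbbbbbb  b
   15  bbbabaaaab$babaabbbbbb  b
   16  bbbbabaaaab$babaabbbbb  b
   17  bbbbbabaaaab$babaabbbb  b
   18  bbbbbbabaaaab$babaabbb  b
   19  bbbbbbbabaaaab$babaabb  b
   20  bbbbbbbbabaaaab$babaab  b
   21  bbbbbbbbbabaaaab$babaa  a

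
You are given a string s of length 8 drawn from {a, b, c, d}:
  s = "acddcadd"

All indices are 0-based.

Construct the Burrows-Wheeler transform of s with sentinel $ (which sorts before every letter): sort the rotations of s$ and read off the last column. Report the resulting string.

d$cdaddac

rank  rotation   last
    0  $acddcadd  d
    1  acddcadd$  $
    2  add$acddc  c
    3  cadd$acdd  d
    4  cddcadd$a  a
    5  d$acddcad  d
    6  dcadd$acd  d
    7  dd$acddca  a
    8  ddcadd$ac  c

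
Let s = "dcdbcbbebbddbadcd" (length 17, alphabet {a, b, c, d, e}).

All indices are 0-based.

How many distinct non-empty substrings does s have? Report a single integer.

136

sorted suffixes:
  #0 SA[0]=13  'adcd'
  #1 SA[1]=12  'badcd'
  #2 SA[2]=8  'bbddbadcd'
  #3 SA[3]=5  'bbebbddbadcd'
  #4 SA[4]=3  'bcbbebbddbadcd'
  #5 SA[5]=9  'bddbadcd'
  #6 SA[6]=6  'bebbddbadcd'
  #7 SA[7]=4  'cbbebbddbadcd'
  #8 SA[8]=15  'cd'
  #9 SA[9]=1  'cdbcbbebbddbadcd'
  #10 SA[10]=16  'd'
  #11 SA[11]=11  'dbadcd'
  #12 SA[12]=2  'dbcbbebbddbadcd'
  #13 SA[13]=14  'dcd'
  #14 SA[14]=0  'dcdbcbbebbddbadcd'
  #15 SA[15]=10  'ddbadcd'
  #16 SA[16]=7  'ebbddbadcd'

SA = [13, 12, 8, 5, 3, 9, 6, 4, 15, 1, 16, 11, 2, 14, 0, 10, 7]
rank  pair      lcp
   1  s[13:],s[12:]  0  ''
   2  s[12:],s[8:]  1  'b'
   3  s[8:],s[5:]  2  'bb'
   4  s[5:],s[3:]  1  'b'
   5  s[3:],s[9:]  1  'b'
   6  s[9:],s[6:]  1  'b'
   7  s[6:],s[4:]  0  ''
   8  s[4:],s[15:]  1  'c'
   9  s[15:],s[1:]  2  'cd'
  10  s[1:],s[16:]  0  ''
  11  s[16:],s[11:]  1  'd'
  12  s[11:],s[2:]  2  'db'
  13  s[2:],s[14:]  1  'd'
  14  s[14:],s[0:]  3  'dcd'
  15  s[0:],s[10:]  1  'd'
  16  s[10:],s[7:]  0  ''

n(n+1)/2 = 17·18/2 = 153
Σ LCP = 0 + 0 + 1 + 2 + 1 + 1 + 1 + 0 + 1 + 2 + 0 + 1 + 2 + 1 + 3 + 1 + 0 = 17
distinct = 153 − 17 = 136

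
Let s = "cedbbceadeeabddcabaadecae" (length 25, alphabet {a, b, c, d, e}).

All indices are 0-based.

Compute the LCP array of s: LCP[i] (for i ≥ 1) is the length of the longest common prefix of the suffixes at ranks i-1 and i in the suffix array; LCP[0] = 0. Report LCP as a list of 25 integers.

rank | idx | suffix
   0 |  18 | aadecae
   1 |  16 | abaadecae
   2 |  11 | abddcabaadecae
   3 |  19 | adecae
   4 |   7 | adeeabddcabaadecae
   5 |  23 | ae
   6 |  17 | baadecae
   7 |   3 | bbceadeeabddcabaadecae
   8 |   4 | bceadeeabddcabaadecae
   9 |  12 | bddcabaadecae
  10 |  15 | cabaadecae
  11 |  22 | cae
  12 |   5 | ceadeeabddcabaadecae
  13 |   0 | cedbbceadeeabddcabaadecae
  14 |   2 | dbbceadeeabddcabaadecae
  15 |  14 | dcabaadecae
  16 |  13 | ddcabaadecae
  17 |  20 | decae
  18 |   8 | deeabddcabaadecae
  19 |  24 | e
  20 |  10 | eabddcabaadecae
  21 |   6 | eadeeabddcabaadecae
  22 |  21 | ecae
  23 |   1 | edbbceadeeabddcabaadecae
  24 |   9 | eeabddcabaadecae

SA = [18, 16, 11, 19, 7, 23, 17, 3, 4, 12, 15, 22, 5, 0, 2, 14, 13, 20, 8, 24, 10, 6, 21, 1, 9]
i: (SA[i-1],SA[i]) lcp shared
  1: (18,16) 1 'a'
  2: (16,11) 2 'ab'
  3: (11,19) 1 'a'
  4: (19,7) 3 'ade'
  5: (7,23) 1 'a'
  6: (23,17) 0 ''
  7: (17,3) 1 'b'
  8: (3,4) 1 'b'
  9: (4,12) 1 'b'
  10: (12,15) 0 ''
  11: (15,22) 2 'ca'
  12: (22,5) 1 'c'
  13: (5,0) 2 'ce'
  14: (0,2) 0 ''
  15: (2,14) 1 'd'
  16: (14,13) 1 'd'
  17: (13,20) 1 'd'
  18: (20,8) 2 'de'
  19: (8,24) 0 ''
  20: (24,10) 1 'e'
  21: (10,6) 2 'ea'
  22: (6,21) 1 'e'
  23: (21,1) 1 'e'
  24: (1,9) 1 'e'

[0, 1, 2, 1, 3, 1, 0, 1, 1, 1, 0, 2, 1, 2, 0, 1, 1, 1, 2, 0, 1, 2, 1, 1, 1]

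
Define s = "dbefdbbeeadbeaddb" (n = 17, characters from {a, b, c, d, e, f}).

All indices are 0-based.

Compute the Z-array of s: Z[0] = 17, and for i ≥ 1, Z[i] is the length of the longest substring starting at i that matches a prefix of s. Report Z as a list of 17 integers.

[17, 0, 0, 0, 2, 0, 0, 0, 0, 0, 3, 0, 0, 0, 1, 2, 0]

Z[0]=17
i=1: fresh scan; Z[1]=0
i=2: fresh scan; Z[2]=0
i=3: fresh scan; Z[3]=0
i=4: fresh scan; Z[4]=2 scan→box=[4,6)
i=5: min(r-i=1, Z[1]=0)=0; Z[5]=0
i=6: fresh scan; Z[6]=0
i=7: fresh scan; Z[7]=0
i=8: fresh scan; Z[8]=0
i=9: fresh scan; Z[9]=0
i=10: fresh scan; Z[10]=3 scan→box=[10,13)
i=11: min(r-i=2, Z[1]=0)=0; Z[11]=0
i=12: min(r-i=1, Z[2]=0)=0; Z[12]=0
i=13: fresh scan; Z[13]=0
i=14: fresh scan; Z[14]=1 scan→box=[14,15)
i=15: fresh scan; Z[15]=2 scan→box=[15,17)
i=16: min(r-i=1, Z[1]=0)=0; Z[16]=0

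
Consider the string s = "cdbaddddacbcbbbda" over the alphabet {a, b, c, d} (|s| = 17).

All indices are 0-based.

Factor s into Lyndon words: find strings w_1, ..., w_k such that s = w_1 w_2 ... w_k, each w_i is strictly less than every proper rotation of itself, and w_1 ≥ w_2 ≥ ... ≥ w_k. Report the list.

emit factor 1: 'cd' (i=0, period=2)
emit factor 2: 'b' (i=2, period=1)
emit factor 3: 'adddd' (i=3, period=5)
emit factor 4: 'acbcbbbd' (i=8, period=8)
emit factor 5: 'a' (i=16, period=1)

["cd", "b", "adddd", "acbcbbbd", "a"]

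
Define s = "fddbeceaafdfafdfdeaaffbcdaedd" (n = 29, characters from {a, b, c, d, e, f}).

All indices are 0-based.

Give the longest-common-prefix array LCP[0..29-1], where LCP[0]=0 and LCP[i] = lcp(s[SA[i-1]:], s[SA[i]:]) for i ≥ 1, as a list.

rank→(start, suffix):
  0 → (7, 'aafdfafdfdeaaffbcdaedd')
  1 → (18, 'aaffbcdaedd')
  2 → (25, 'aedd')
  3 → (8, 'afdfafdfdeaaffbcdaedd')
  4 → (12, 'afdfdeaaffbcdaedd')
  5 → (19, 'affbcdaedd')
  6 → (22, 'bcdaedd')
  7 → (3, 'beceaafdfafdfdeaaffbcdaedd')
  8 → (23, 'cdaedd')
  9 → (5, 'ceaafdfafdfdeaaffbcdaedd')
  10 → (28, 'd')
  11 → (24, 'daedd')
  12 → (2, 'dbeceaafdfafdfdeaaffbcdaedd')
  13 → (27, 'dd')
  14 → (1, 'ddbeceaafdfafdfdeaaffbcdaedd')
  15 → (16, 'deaaffbcdaedd')
  16 → (10, 'dfafdfdeaaffbcdaedd')
  17 → (14, 'dfdeaaffbcdaedd')
  18 → (6, 'eaafdfafdfdeaaffbcdaedd')
  19 → (17, 'eaaffbcdaedd')
  20 → (4, 'eceaafdfafdfdeaaffbcdaedd')
  21 → (26, 'edd')
  22 → (11, 'fafdfdeaaffbcdaedd')
  23 → (21, 'fbcdaedd')
  24 → (0, 'fddbeceaafdfafdfdeaaffbcdaedd')
  25 → (15, 'fdeaaffbcdaedd')
  26 → (9, 'fdfafdfdeaaffbcdaedd')
  27 → (13, 'fdfdeaaffbcdaedd')
  28 → (20, 'ffbcdaedd')

SA = [7, 18, 25, 8, 12, 19, 22, 3, 23, 5, 28, 24, 2, 27, 1, 16, 10, 14, 6, 17, 4, 26, 11, 21, 0, 15, 9, 13, 20]
i: (SA[i-1],SA[i]) lcp shared
  1: (7,18) 3 'aaf'
  2: (18,25) 1 'a'
  3: (25,8) 1 'a'
  4: (8,12) 4 'afdf'
  5: (12,19) 2 'af'
  6: (19,22) 0 ''
  7: (22,3) 1 'b'
  8: (3,23) 0 ''
  9: (23,5) 1 'c'
  10: (5,28) 0 ''
  11: (28,24) 1 'd'
  12: (24,2) 1 'd'
  13: (2,27) 1 'd'
  14: (27,1) 2 'dd'
  15: (1,16) 1 'd'
  16: (16,10) 1 'd'
  17: (10,14) 2 'df'
  18: (14,6) 0 ''
  19: (6,17) 4 'eaaf'
  20: (17,4) 1 'e'
  21: (4,26) 1 'e'
  22: (26,11) 0 ''
  23: (11,21) 1 'f'
  24: (21,0) 1 'f'
  25: (0,15) 2 'fd'
  26: (15,9) 2 'fd'
  27: (9,13) 3 'fdf'
  28: (13,20) 1 'f'

[0, 3, 1, 1, 4, 2, 0, 1, 0, 1, 0, 1, 1, 1, 2, 1, 1, 2, 0, 4, 1, 1, 0, 1, 1, 2, 2, 3, 1]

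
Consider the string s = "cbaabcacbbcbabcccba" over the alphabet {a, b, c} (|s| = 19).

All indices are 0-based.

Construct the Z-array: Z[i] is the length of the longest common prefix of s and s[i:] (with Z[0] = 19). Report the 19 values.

[19, 0, 0, 0, 0, 1, 0, 2, 0, 0, 3, 0, 0, 0, 1, 1, 3, 0, 0]

Z[0]=19
i=1: i≥r, start 0; Z[1]=0
i=2: i≥r, start 0; Z[2]=0
i=3: i≥r, start 0; Z[3]=0
i=4: i≥r, start 0; Z[4]=0
i=5: i≥r, start 0; Z[5]=1 extend→box=[5,6)
i=6: i≥r, start 0; Z[6]=0
i=7: i≥r, start 0; Z[7]=2 extend→box=[7,9)
i=8: min(r-i=1, Z[1]=0)=0; Z[8]=0
i=9: i≥r, start 0; Z[9]=0
i=10: i≥r, start 0; Z[10]=3 extend→box=[10,13)
i=11: min(r-i=2, Z[1]=0)=0; Z[11]=0
i=12: min(r-i=1, Z[2]=0)=0; Z[12]=0
i=13: i≥r, start 0; Z[13]=0
i=14: i≥r, start 0; Z[14]=1 extend→box=[14,15)
i=15: i≥r, start 0; Z[15]=1 extend→box=[15,16)
i=16: i≥r, start 0; Z[16]=3 extend→box=[16,19)
i=17: min(r-i=2, Z[1]=0)=0; Z[17]=0
i=18: min(r-i=1, Z[2]=0)=0; Z[18]=0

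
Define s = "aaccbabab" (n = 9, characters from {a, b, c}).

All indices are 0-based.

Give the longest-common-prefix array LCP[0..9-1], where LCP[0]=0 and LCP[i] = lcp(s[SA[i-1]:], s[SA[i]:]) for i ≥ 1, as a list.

rank→(start, suffix):
  0 → (0, 'aaccbabab')
  1 → (7, 'ab')
  2 → (5, 'abab')
  3 → (1, 'accbabab')
  4 → (8, 'b')
  5 → (6, 'bab')
  6 → (4, 'babab')
  7 → (3, 'cbabab')
  8 → (2, 'ccbabab')

SA = [0, 7, 5, 1, 8, 6, 4, 3, 2]
i: (SA[i-1],SA[i]) lcp shared
  1: (0,7) 1 'a'
  2: (7,5) 2 'ab'
  3: (5,1) 1 'a'
  4: (1,8) 0 ''
  5: (8,6) 1 'b'
  6: (6,4) 3 'bab'
  7: (4,3) 0 ''
  8: (3,2) 1 'c'

[0, 1, 2, 1, 0, 1, 3, 0, 1]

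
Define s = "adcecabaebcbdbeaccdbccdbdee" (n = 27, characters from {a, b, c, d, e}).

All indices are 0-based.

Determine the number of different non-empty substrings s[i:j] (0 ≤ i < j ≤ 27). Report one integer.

347

rank | idx | suffix
   0 |   5 | abaebcbdbeaccdbccdbdee
   1 |  15 | accdbccdbdee
   2 |   0 | adcecabaebcbdbeaccdbccdbdee
   3 |   7 | aebcbdbeaccdbccdbdee
   4 |   6 | baebcbdbeaccdbccdbdee
   5 |   9 | bcbdbeaccdbccdbdee
   6 |  19 | bccdbdee
   7 |  11 | bdbeaccdbccdbdee
   8 |  23 | bdee
   9 |  13 | beaccdbccdbdee
  10 |   4 | cabaebcbdbeaccdbccdbdee
  11 |  10 | cbdbeaccdbccdbdee
  12 |  16 | ccdbccdbdee
  13 |  20 | ccdbdee
  14 |  17 | cdbccdbdee
  15 |  21 | cdbdee
  16 |   2 | cecabaebcbdbeaccdbccdbdee
  17 |  18 | dbccdbdee
  18 |  22 | dbdee
  19 |  12 | dbeaccdbccdbdee
  20 |   1 | dcecabaebcbdbeaccdbccdbdee
  21 |  24 | dee
  22 |  26 | e
  23 |  14 | eaccdbccdbdee
  24 |   8 | ebcbdbeaccdbccdbdee
  25 |   3 | ecabaebcbdbeaccdbccdbdee
  26 |  25 | ee

SA = [5, 15, 0, 7, 6, 9, 19, 11, 23, 13, 4, 10, 16, 20, 17, 21, 2, 18, 22, 12, 1, 24, 26, 14, 8, 3, 25]
[i] adj suffixes → lcp
  [1] 5/15 → 1 ('a')
  [2] 15/0 → 1 ('a')
  [3] 0/7 → 1 ('a')
  [4] 7/6 → 0 ('')
  [5] 6/9 → 1 ('b')
  [6] 9/19 → 2 ('bc')
  [7] 19/11 → 1 ('b')
  [8] 11/23 → 2 ('bd')
  [9] 23/13 → 1 ('b')
  [10] 13/4 → 0 ('')
  [11] 4/10 → 1 ('c')
  [12] 10/16 → 1 ('c')
  [13] 16/20 → 4 ('ccdb')
  [14] 20/17 → 1 ('c')
  [15] 17/21 → 3 ('cdb')
  [16] 21/2 → 1 ('c')
  [17] 2/18 → 0 ('')
  [18] 18/22 → 2 ('db')
  [19] 22/12 → 2 ('db')
  [20] 12/1 → 1 ('d')
  [21] 1/24 → 1 ('d')
  [22] 24/26 → 0 ('')
  [23] 26/14 → 1 ('e')
  [24] 14/8 → 1 ('e')
  [25] 8/3 → 1 ('e')
  [26] 3/25 → 1 ('e')

n(n+1)/2 = 27·28/2 = 378
Σ LCP = 0 + 1 + 1 + 1 + 0 + 1 + 2 + 1 + 2 + 1 + 0 + 1 + 1 + 4 + 1 + 3 + 1 + 0 + 2 + 2 + 1 + 1 + 0 + 1 + 1 + 1 + 1 = 31
distinct = 378 − 31 = 347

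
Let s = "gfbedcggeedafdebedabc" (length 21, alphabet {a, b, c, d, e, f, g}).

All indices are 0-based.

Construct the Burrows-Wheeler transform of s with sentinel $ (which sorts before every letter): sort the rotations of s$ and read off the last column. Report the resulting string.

cddaefbdeeefdbebggag$c

rank  rotation                last
    0  $gfbedcggeedafdebedabc  c
    1  abc$gfbedcggeedafdebed  d
    2  afdebedabc$gfbedcggeed  d
    3  bc$gfbedcggeedafdebeda  a
    4  bedabc$gfbedcggeedafde  e
    5  bedcggeedafdebedabc$gf  f
    6  c$gfbedcggeedafdebedab  b
    7  cggeedafdebedabc$gfbed  d
    8  dabc$gfbedcggeedafdebe  e
    9  dafdebedabc$gfbedcggee  e
   10  dcggeedafdebedabc$gfbe  e
   11  debedabc$gfbedcggeedaf  f
   12  ebedabc$gfbedcggeedafd  d
   13  edabc$gfbedcggeedafdeb  b
   14  edafdebedabc$gfbedcgge  e
   15  edcggeedafdebedabc$gfb  b
   16  eedafdebedabc$gfbedcgg  g
   17  fbedcggeedafdebedabc$g  g
   18  fdebedabc$gfbedcggeeda  a
   19  geedafdebedabc$gfbedcg  g
   20  gfbedcggeedafdebedabc$  $
   21  ggeedafdebedabc$gfbedc  c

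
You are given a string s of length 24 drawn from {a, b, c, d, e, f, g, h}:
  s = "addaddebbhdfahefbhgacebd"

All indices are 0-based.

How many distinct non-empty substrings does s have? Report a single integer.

279

rank | idx | suffix
   0 |  19 | acebd
   1 |   0 | addaddebbhdfahefbhgacebd
   2 |   3 | addebbhdfahefbhgacebd
   3 |  12 | ahefbhgacebd
   4 |   7 | bbhdfahefbhgacebd
   5 |  22 | bd
   6 |   8 | bhdfahefbhgacebd
   7 |  16 | bhgacebd
   8 |  20 | cebd
   9 |  23 | d
  10 |   2 | daddebbhdfahefbhgacebd
  11 |   1 | ddaddebbhdfahefbhgacebd
  12 |   4 | ddebbhdfahefbhgacebd
  13 |   5 | debbhdfahefbhgacebd
  14 |  10 | dfahefbhgacebd
  15 |   6 | ebbhdfahefbhgacebd
  16 |  21 | ebd
  17 |  14 | efbhgacebd
  18 |  11 | fahefbhgacebd
  19 |  15 | fbhgacebd
  20 |  18 | gacebd
  21 |   9 | hdfahefbhgacebd
  22 |  13 | hefbhgacebd
  23 |  17 | hgacebd

SA = [19, 0, 3, 12, 7, 22, 8, 16, 20, 23, 2, 1, 4, 5, 10, 6, 21, 14, 11, 15, 18, 9, 13, 17]
[i] adj suffixes → lcp
  [1] 19/0 → 1 ('a')
  [2] 0/3 → 3 ('add')
  [3] 3/12 → 1 ('a')
  [4] 12/7 → 0 ('')
  [5] 7/22 → 1 ('b')
  [6] 22/8 → 1 ('b')
  [7] 8/16 → 2 ('bh')
  [8] 16/20 → 0 ('')
  [9] 20/23 → 0 ('')
  [10] 23/2 → 1 ('d')
  [11] 2/1 → 1 ('d')
  [12] 1/4 → 2 ('dd')
  [13] 4/5 → 1 ('d')
  [14] 5/10 → 1 ('d')
  [15] 10/6 → 0 ('')
  [16] 6/21 → 2 ('eb')
  [17] 21/14 → 1 ('e')
  [18] 14/11 → 0 ('')
  [19] 11/15 → 1 ('f')
  [20] 15/18 → 0 ('')
  [21] 18/9 → 0 ('')
  [22] 9/13 → 1 ('h')
  [23] 13/17 → 1 ('h')

n(n+1)/2 = 24·25/2 = 300
Σ LCP = 0 + 1 + 3 + 1 + 0 + 1 + 1 + 2 + 0 + 0 + 1 + 1 + 2 + 1 + 1 + 0 + 2 + 1 + 0 + 1 + 0 + 0 + 1 + 1 = 21
distinct = 300 − 21 = 279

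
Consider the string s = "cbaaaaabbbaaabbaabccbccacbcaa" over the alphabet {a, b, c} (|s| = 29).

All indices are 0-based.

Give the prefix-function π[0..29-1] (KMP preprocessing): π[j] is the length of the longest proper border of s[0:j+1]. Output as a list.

[0, 0, 0, 0, 0, 0, 0, 0, 0, 0, 0, 0, 0, 0, 0, 0, 0, 0, 1, 1, 2, 1, 1, 0, 1, 2, 1, 0, 0]

π[0] = 0
j=1 s[j]='b': π[1]=0 (border '')
j=2 s[j]='a': π[2]=0 (border '')
j=3 s[j]='a': π[3]=0 (border '')
j=4 s[j]='a': π[4]=0 (border '')
j=5 s[j]='a': π[5]=0 (border '')
j=6 s[j]='a': π[6]=0 (border '')
j=7 s[j]='b': π[7]=0 (border '')
j=8 s[j]='b': π[8]=0 (border '')
j=9 s[j]='b': π[9]=0 (border '')
j=10 s[j]='a': π[10]=0 (border '')
j=11 s[j]='a': π[11]=0 (border '')
j=12 s[j]='a': π[12]=0 (border '')
j=13 s[j]='b': π[13]=0 (border '')
j=14 s[j]='b': π[14]=0 (border '')
j=15 s[j]='a': π[15]=0 (border '')
j=16 s[j]='a': π[16]=0 (border '')
j=17 s[j]='b': π[17]=0 (border '')
j=18 s[j]='c': π[18]=1 (border 'c')
j=19 s[j]='c': k: 1→0; π[19]=1 (border 'c')
j=20 s[j]='b': π[20]=2 (border 'cb')
j=21 s[j]='c': k: 2→0; π[21]=1 (border 'c')
j=22 s[j]='c': k: 1→0; π[22]=1 (border 'c')
j=23 s[j]='a': k: 1→0; π[23]=0 (border '')
j=24 s[j]='c': π[24]=1 (border 'c')
j=25 s[j]='b': π[25]=2 (border 'cb')
j=26 s[j]='c': k: 2→0; π[26]=1 (border 'c')
j=27 s[j]='a': k: 1→0; π[27]=0 (border '')
j=28 s[j]='a': π[28]=0 (border '')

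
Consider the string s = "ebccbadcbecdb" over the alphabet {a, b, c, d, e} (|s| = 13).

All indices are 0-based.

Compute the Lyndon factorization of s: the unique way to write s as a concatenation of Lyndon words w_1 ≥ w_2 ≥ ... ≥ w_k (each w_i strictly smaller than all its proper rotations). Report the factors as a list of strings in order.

emit factor 1: 'e' (i=0, period=1)
emit factor 2: 'bcc' (i=1, period=3)
emit factor 3: 'b' (i=4, period=1)
emit factor 4: 'adcbecdb' (i=5, period=8)

["e", "bcc", "b", "adcbecdb"]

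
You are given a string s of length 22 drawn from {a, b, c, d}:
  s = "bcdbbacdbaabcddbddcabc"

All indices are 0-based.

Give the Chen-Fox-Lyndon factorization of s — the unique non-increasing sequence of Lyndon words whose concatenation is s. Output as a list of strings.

["bcd", "b", "b", "acdb", "aabcddbddcabc"]

emit factor 1: 'bcd' (i=0, period=3)
emit factor 2: 'b' (i=3, period=1)
emit factor 3: 'b' (i=4, period=1)
emit factor 4: 'acdb' (i=5, period=4)
emit factor 5: 'aabcddbddcabc' (i=9, period=13)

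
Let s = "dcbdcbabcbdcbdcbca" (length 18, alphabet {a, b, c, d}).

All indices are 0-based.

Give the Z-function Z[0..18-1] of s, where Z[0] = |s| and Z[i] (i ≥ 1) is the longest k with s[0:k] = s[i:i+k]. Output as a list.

Z[0]=18
i=1: i≥r, start 0; Z[1]=0
i=2: i≥r, start 0; Z[2]=0
i=3: i≥r, start 0; Z[3]=3 extend→box=[3,6)
i=4: min(r-i=2, Z[1]=0)=0; Z[4]=0
i=5: min(r-i=1, Z[2]=0)=0; Z[5]=0
i=6: i≥r, start 0; Z[6]=0
i=7: i≥r, start 0; Z[7]=0
i=8: i≥r, start 0; Z[8]=0
i=9: i≥r, start 0; Z[9]=0
i=10: i≥r, start 0; Z[10]=6 extend→box=[10,16)
i=11: min(r-i=5, Z[1]=0)=0; Z[11]=0
i=12: min(r-i=4, Z[2]=0)=0; Z[12]=0
i=13: min(r-i=3, Z[3]=3)=3; Z[13]=3
i=14: min(r-i=2, Z[4]=0)=0; Z[14]=0
i=15: min(r-i=1, Z[5]=0)=0; Z[15]=0
i=16: i≥r, start 0; Z[16]=0
i=17: i≥r, start 0; Z[17]=0

[18, 0, 0, 3, 0, 0, 0, 0, 0, 0, 6, 0, 0, 3, 0, 0, 0, 0]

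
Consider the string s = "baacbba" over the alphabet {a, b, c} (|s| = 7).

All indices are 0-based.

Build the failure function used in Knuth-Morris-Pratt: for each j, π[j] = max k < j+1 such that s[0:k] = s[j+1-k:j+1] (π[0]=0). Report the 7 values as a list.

π[0] = 0
j=1 s[j]='a': π[1]=0 (border '')
j=2 s[j]='a': π[2]=0 (border '')
j=3 s[j]='c': π[3]=0 (border '')
j=4 s[j]='b': π[4]=1 (border 'b')
j=5 s[j]='b': k: 1→0; π[5]=1 (border 'b')
j=6 s[j]='a': π[6]=2 (border 'ba')

[0, 0, 0, 0, 1, 1, 2]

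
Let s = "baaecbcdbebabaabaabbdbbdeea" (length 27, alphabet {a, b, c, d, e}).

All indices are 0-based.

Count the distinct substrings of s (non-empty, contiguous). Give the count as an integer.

338

rank→(start, suffix):
  0 → (26, 'a')
  1 → (13, 'aabaabbdbbdeea')
  2 → (16, 'aabbdbbdeea')
  3 → (1, 'aaecbcdbebabaabaabbdbbdeea')
  4 → (11, 'abaabaabbdbbdeea')
  5 → (14, 'abaabbdbbdeea')
  6 → (17, 'abbdbbdeea')
  7 → (2, 'aecbcdbebabaabaabbdbbdeea')
  8 → (12, 'baabaabbdbbdeea')
  9 → (15, 'baabbdbbdeea')
  10 → (0, 'baaecbcdbebabaabaabbdbbdeea')
  11 → (10, 'babaabaabbdbbdeea')
  12 → (18, 'bbdbbdeea')
  13 → (21, 'bbdeea')
  14 → (5, 'bcdbebabaabaabbdbbdeea')
  15 → (19, 'bdbbdeea')
  16 → (22, 'bdeea')
  17 → (8, 'bebabaabaabbdbbdeea')
  18 → (4, 'cbcdbebabaabaabbdbbdeea')
  19 → (6, 'cdbebabaabaabbdbbdeea')
  20 → (20, 'dbbdeea')
  21 → (7, 'dbebabaabaabbdbbdeea')
  22 → (23, 'deea')
  23 → (25, 'ea')
  24 → (9, 'ebabaabaabbdbbdeea')
  25 → (3, 'ecbcdbebabaabaabbdbbdeea')
  26 → (24, 'eea')

SA = [26, 13, 16, 1, 11, 14, 17, 2, 12, 15, 0, 10, 18, 21, 5, 19, 22, 8, 4, 6, 20, 7, 23, 25, 9, 3, 24]
i: (SA[i-1],SA[i]) lcp shared
  1: (26,13) 1 'a'
  2: (13,16) 3 'aab'
  3: (16,1) 2 'aa'
  4: (1,11) 1 'a'
  5: (11,14) 5 'abaab'
  6: (14,17) 2 'ab'
  7: (17,2) 1 'a'
  8: (2,12) 0 ''
  9: (12,15) 4 'baab'
  10: (15,0) 3 'baa'
  11: (0,10) 2 'ba'
  12: (10,18) 1 'b'
  13: (18,21) 3 'bbd'
  14: (21,5) 1 'b'
  15: (5,19) 1 'b'
  16: (19,22) 2 'bd'
  17: (22,8) 1 'b'
  18: (8,4) 0 ''
  19: (4,6) 1 'c'
  20: (6,20) 0 ''
  21: (20,7) 2 'db'
  22: (7,23) 1 'd'
  23: (23,25) 0 ''
  24: (25,9) 1 'e'
  25: (9,3) 1 'e'
  26: (3,24) 1 'e'

n(n+1)/2 = 27·28/2 = 378
Σ LCP = 0 + 1 + 3 + 2 + 1 + 5 + 2 + 1 + 0 + 4 + 3 + 2 + 1 + 3 + 1 + 1 + 2 + 1 + 0 + 1 + 0 + 2 + 1 + 0 + 1 + 1 + 1 = 40
distinct = 378 − 40 = 338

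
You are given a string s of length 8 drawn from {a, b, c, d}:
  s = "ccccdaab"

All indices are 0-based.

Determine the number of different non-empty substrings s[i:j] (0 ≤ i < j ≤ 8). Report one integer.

rank→(start, suffix):
  0 → (5, 'aab')
  1 → (6, 'ab')
  2 → (7, 'b')
  3 → (0, 'ccccdaab')
  4 → (1, 'cccdaab')
  5 → (2, 'ccdaab')
  6 → (3, 'cdaab')
  7 → (4, 'daab')

SA = [5, 6, 7, 0, 1, 2, 3, 4]
i: (SA[i-1],SA[i]) lcp shared
  1: (5,6) 1 'a'
  2: (6,7) 0 ''
  3: (7,0) 0 ''
  4: (0,1) 3 'ccc'
  5: (1,2) 2 'cc'
  6: (2,3) 1 'c'
  7: (3,4) 0 ''

n(n+1)/2 = 8·9/2 = 36
Σ LCP = 0 + 1 + 0 + 0 + 3 + 2 + 1 + 0 = 7
distinct = 36 − 7 = 29

29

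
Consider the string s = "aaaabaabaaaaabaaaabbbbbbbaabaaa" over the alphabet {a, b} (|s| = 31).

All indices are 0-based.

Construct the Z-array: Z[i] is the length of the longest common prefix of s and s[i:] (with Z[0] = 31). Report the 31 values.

Z[0]=31
i=1: outside box; Z[1]=3 scan→box=[1,4)
i=2: min(r-i=2, Z[1]=3)=2; Z[2]=2
i=3: min(r-i=1, Z[2]=2)=1; Z[3]=1
i=4: outside box; Z[4]=0
i=5: outside box; Z[5]=2 scan→box=[5,7)
i=6: min(r-i=1, Z[1]=3)=1; Z[6]=1
i=7: outside box; Z[7]=0
i=8: outside box; Z[8]=4 scan→box=[8,12)
i=9: min(r-i=3, Z[1]=3)=3; Z[9]=7 scan→box=[9,16)
i=10: min(r-i=6, Z[1]=3)=3; Z[10]=3
i=11: min(r-i=5, Z[2]=2)=2; Z[11]=2
i=12: min(r-i=4, Z[3]=1)=1; Z[12]=1
i=13: min(r-i=3, Z[4]=0)=0; Z[13]=0
i=14: min(r-i=2, Z[5]=2)=2; Z[14]=5 scan→box=[14,19)
i=15: min(r-i=4, Z[1]=3)=3; Z[15]=3
i=16: min(r-i=3, Z[2]=2)=2; Z[16]=2
i=17: min(r-i=2, Z[3]=1)=1; Z[17]=1
i=18: min(r-i=1, Z[4]=0)=0; Z[18]=0
i=19: outside box; Z[19]=0
i=20: outside box; Z[20]=0
i=21: outside box; Z[21]=0
i=22: outside box; Z[22]=0
i=23: outside box; Z[23]=0
i=24: outside box; Z[24]=0
i=25: outside box; Z[25]=2 scan→box=[25,27)
i=26: min(r-i=1, Z[1]=3)=1; Z[26]=1
i=27: outside box; Z[27]=0
i=28: outside box; Z[28]=3 scan→box=[28,31)
i=29: min(r-i=2, Z[1]=3)=2; Z[29]=2
i=30: min(r-i=1, Z[2]=2)=1; Z[30]=1

[31, 3, 2, 1, 0, 2, 1, 0, 4, 7, 3, 2, 1, 0, 5, 3, 2, 1, 0, 0, 0, 0, 0, 0, 0, 2, 1, 0, 3, 2, 1]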